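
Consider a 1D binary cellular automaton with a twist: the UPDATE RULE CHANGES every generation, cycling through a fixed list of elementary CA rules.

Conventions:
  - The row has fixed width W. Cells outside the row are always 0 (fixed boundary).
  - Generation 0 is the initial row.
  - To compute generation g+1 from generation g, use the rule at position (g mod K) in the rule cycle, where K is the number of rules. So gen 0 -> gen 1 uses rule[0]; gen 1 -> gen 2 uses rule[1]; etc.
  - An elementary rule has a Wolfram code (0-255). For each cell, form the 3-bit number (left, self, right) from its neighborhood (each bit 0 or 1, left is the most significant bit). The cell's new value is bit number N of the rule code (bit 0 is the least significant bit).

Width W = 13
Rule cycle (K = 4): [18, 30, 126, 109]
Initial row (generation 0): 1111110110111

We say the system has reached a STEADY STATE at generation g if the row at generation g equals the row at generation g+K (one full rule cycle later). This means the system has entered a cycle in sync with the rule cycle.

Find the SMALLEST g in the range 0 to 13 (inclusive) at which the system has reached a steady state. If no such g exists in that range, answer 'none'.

Gen 0: 1111110110111
Gen 1 (rule 18): 0000000000000
Gen 2 (rule 30): 0000000000000
Gen 3 (rule 126): 0000000000000
Gen 4 (rule 109): 1111111111111
Gen 5 (rule 18): 0000000000000
Gen 6 (rule 30): 0000000000000
Gen 7 (rule 126): 0000000000000
Gen 8 (rule 109): 1111111111111
Gen 9 (rule 18): 0000000000000
Gen 10 (rule 30): 0000000000000
Gen 11 (rule 126): 0000000000000
Gen 12 (rule 109): 1111111111111
Gen 13 (rule 18): 0000000000000
Gen 14 (rule 30): 0000000000000
Gen 15 (rule 126): 0000000000000
Gen 16 (rule 109): 1111111111111
Gen 17 (rule 18): 0000000000000

Answer: 1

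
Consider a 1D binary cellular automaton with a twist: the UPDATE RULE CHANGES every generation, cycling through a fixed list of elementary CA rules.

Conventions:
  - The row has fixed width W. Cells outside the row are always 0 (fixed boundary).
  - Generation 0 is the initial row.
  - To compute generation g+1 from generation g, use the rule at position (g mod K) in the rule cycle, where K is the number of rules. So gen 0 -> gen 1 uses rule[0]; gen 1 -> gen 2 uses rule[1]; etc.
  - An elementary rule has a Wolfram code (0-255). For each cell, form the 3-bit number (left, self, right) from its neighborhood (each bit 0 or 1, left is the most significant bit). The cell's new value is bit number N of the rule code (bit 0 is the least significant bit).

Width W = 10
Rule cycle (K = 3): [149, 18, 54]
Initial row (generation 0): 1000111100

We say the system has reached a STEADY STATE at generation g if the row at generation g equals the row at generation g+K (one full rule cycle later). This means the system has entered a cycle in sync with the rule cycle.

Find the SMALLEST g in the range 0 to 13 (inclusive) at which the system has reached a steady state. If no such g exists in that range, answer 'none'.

Gen 0: 1000111100
Gen 1 (rule 149): 1110011011
Gen 2 (rule 18): 0001100000
Gen 3 (rule 54): 0010010000
Gen 4 (rule 149): 1011011111
Gen 5 (rule 18): 0000000000
Gen 6 (rule 54): 0000000000
Gen 7 (rule 149): 1111111111
Gen 8 (rule 18): 0000000000
Gen 9 (rule 54): 0000000000
Gen 10 (rule 149): 1111111111
Gen 11 (rule 18): 0000000000
Gen 12 (rule 54): 0000000000
Gen 13 (rule 149): 1111111111
Gen 14 (rule 18): 0000000000
Gen 15 (rule 54): 0000000000
Gen 16 (rule 149): 1111111111

Answer: 5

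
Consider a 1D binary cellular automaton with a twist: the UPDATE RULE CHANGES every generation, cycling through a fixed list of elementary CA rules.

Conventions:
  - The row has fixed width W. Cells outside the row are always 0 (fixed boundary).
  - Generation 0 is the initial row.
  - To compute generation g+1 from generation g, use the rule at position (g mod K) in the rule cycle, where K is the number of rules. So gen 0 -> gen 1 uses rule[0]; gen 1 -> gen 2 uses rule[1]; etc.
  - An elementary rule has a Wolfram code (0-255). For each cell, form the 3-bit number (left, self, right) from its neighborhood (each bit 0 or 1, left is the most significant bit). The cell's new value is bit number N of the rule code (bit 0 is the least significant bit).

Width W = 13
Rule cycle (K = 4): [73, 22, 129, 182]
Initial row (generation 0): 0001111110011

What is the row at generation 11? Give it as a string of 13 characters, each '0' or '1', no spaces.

Gen 0: 0001111110011
Gen 1 (rule 73): 1101000010011
Gen 2 (rule 22): 0001100111100
Gen 3 (rule 129): 1100000011001
Gen 4 (rule 182): 0010000100111
Gen 5 (rule 73): 1000110000101
Gen 6 (rule 22): 1101001001101
Gen 7 (rule 129): 0000000000000
Gen 8 (rule 182): 0000000000000
Gen 9 (rule 73): 1111111111111
Gen 10 (rule 22): 0000000000000
Gen 11 (rule 129): 1111111111111

Answer: 1111111111111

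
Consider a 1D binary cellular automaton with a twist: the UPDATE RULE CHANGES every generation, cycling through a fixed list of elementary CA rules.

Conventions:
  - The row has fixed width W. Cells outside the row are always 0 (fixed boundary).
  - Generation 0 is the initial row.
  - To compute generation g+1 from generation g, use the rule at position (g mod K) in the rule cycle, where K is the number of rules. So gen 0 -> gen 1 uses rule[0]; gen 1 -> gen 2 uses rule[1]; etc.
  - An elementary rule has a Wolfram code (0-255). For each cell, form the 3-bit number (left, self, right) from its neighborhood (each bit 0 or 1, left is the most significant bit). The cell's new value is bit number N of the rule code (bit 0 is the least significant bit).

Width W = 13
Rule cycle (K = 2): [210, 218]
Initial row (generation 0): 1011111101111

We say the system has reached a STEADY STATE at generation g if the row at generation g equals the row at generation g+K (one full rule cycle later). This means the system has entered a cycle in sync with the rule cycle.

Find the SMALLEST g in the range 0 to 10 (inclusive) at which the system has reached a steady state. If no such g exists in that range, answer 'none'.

Gen 0: 1011111101111
Gen 1 (rule 210): 0001111100111
Gen 2 (rule 218): 0011111111111
Gen 3 (rule 210): 0101111111111
Gen 4 (rule 218): 1001111111111
Gen 5 (rule 210): 0110111111111
Gen 6 (rule 218): 1110111111111
Gen 7 (rule 210): 0110011111111
Gen 8 (rule 218): 1111111111111
Gen 9 (rule 210): 0111111111111
Gen 10 (rule 218): 1111111111111
Gen 11 (rule 210): 0111111111111
Gen 12 (rule 218): 1111111111111

Answer: 8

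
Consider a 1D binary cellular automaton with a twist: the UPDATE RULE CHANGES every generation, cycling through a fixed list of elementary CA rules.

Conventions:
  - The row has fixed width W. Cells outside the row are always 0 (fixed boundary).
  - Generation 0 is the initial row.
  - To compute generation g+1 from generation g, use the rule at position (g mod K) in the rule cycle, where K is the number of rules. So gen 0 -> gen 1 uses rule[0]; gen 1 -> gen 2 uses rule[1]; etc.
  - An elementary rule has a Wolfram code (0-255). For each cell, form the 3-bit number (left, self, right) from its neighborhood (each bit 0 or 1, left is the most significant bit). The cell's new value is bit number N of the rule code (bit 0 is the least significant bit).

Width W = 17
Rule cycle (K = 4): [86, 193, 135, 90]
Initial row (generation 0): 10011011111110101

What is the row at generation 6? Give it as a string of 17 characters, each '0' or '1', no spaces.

Answer: 01010000011001001

Derivation:
Gen 0: 10011011111110101
Gen 1 (rule 86): 11101000000010101
Gen 2 (rule 193): 01100011111000000
Gen 3 (rule 135): 10001101110011111
Gen 4 (rule 90): 01011101011110001
Gen 5 (rule 86): 11000101000011011
Gen 6 (rule 193): 01010000011001001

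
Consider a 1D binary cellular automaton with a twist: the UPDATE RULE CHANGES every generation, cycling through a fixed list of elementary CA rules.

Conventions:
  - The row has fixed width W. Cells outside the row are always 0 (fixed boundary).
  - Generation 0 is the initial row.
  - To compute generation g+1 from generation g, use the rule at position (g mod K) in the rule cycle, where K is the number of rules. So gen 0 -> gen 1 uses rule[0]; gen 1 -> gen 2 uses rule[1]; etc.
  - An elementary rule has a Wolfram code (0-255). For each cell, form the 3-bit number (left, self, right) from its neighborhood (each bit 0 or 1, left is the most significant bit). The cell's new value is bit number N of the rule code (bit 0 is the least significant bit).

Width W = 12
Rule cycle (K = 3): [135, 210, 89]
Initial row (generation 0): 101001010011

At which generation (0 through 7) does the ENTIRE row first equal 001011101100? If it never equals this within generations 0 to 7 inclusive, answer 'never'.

Answer: 6

Derivation:
Gen 0: 101001010011
Gen 1 (rule 135): 101011010100
Gen 2 (rule 210): 000001000010
Gen 3 (rule 89): 111100111001
Gen 4 (rule 135): 011001010011
Gen 5 (rule 210): 101110001101
Gen 6 (rule 89): 001011101100
Gen 7 (rule 135): 111001000001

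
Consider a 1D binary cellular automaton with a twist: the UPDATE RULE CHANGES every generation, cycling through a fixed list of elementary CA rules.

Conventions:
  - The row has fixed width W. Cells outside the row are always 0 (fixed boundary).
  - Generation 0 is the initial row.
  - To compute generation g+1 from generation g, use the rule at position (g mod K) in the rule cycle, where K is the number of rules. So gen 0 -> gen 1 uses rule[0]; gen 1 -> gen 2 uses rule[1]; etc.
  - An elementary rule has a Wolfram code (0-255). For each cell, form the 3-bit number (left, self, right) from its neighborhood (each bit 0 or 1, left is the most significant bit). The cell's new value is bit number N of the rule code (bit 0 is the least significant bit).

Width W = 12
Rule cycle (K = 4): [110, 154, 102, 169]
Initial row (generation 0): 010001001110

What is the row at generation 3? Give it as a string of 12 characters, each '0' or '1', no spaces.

Gen 0: 010001001110
Gen 1 (rule 110): 110011011010
Gen 2 (rule 154): 101110010001
Gen 3 (rule 102): 110010110011

Answer: 110010110011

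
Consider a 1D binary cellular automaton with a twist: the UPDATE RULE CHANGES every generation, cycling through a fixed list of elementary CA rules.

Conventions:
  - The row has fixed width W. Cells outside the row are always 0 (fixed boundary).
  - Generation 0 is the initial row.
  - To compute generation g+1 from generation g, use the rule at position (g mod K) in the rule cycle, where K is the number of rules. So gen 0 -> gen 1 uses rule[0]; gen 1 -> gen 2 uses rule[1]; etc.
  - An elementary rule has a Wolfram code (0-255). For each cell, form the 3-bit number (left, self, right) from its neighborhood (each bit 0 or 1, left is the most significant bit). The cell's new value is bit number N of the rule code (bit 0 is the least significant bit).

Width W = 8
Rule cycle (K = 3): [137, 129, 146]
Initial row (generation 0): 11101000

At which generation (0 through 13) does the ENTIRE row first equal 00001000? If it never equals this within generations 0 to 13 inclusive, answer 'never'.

Answer: never

Derivation:
Gen 0: 11101000
Gen 1 (rule 137): 11000011
Gen 2 (rule 129): 00011000
Gen 3 (rule 146): 00100100
Gen 4 (rule 137): 10000001
Gen 5 (rule 129): 00111100
Gen 6 (rule 146): 01011010
Gen 7 (rule 137): 00010000
Gen 8 (rule 129): 11000111
Gen 9 (rule 146): 00101010
Gen 10 (rule 137): 10000000
Gen 11 (rule 129): 00111111
Gen 12 (rule 146): 01011110
Gen 13 (rule 137): 00011100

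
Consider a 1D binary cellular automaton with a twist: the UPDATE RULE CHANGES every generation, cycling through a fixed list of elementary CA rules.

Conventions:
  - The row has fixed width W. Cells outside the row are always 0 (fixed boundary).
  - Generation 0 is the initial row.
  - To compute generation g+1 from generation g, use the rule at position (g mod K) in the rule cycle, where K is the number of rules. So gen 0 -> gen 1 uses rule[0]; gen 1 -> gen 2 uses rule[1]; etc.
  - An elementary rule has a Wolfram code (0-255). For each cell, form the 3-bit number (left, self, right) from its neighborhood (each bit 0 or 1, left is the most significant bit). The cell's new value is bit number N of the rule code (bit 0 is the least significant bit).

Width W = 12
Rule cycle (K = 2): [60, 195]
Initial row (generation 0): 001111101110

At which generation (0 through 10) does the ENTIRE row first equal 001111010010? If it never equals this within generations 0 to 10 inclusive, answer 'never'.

Answer: 8

Derivation:
Gen 0: 001111101110
Gen 1 (rule 60): 001000011001
Gen 2 (rule 195): 110011101010
Gen 3 (rule 60): 101010011111
Gen 4 (rule 195): 000000101111
Gen 5 (rule 60): 000000111000
Gen 6 (rule 195): 111111011011
Gen 7 (rule 60): 100000110110
Gen 8 (rule 195): 001111010010
Gen 9 (rule 60): 001000111011
Gen 10 (rule 195): 110011011001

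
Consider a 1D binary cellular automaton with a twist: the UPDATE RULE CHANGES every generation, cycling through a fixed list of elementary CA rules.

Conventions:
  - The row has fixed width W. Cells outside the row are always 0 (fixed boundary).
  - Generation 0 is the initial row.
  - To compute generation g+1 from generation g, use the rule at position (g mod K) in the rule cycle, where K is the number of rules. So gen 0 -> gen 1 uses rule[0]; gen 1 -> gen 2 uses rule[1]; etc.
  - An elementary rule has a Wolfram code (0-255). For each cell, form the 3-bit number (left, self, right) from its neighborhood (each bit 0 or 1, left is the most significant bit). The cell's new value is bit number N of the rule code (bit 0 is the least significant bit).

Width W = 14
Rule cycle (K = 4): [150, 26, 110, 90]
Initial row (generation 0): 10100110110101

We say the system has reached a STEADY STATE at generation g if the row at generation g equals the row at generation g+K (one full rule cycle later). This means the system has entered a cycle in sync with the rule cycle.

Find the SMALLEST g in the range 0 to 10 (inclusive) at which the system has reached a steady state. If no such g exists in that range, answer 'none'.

Gen 0: 10100110110101
Gen 1 (rule 150): 10111000000101
Gen 2 (rule 26): 00100100001000
Gen 3 (rule 110): 01101100011000
Gen 4 (rule 90): 11101110111100
Gen 5 (rule 150): 01000100011010
Gen 6 (rule 26): 10101010110001
Gen 7 (rule 110): 11111111110011
Gen 8 (rule 90): 10000000011111
Gen 9 (rule 150): 11000000101110
Gen 10 (rule 26): 10100001001001
Gen 11 (rule 110): 11100011011011
Gen 12 (rule 90): 10110111011011
Gen 13 (rule 150): 10000010000000
Gen 14 (rule 26): 01000101000000

Answer: none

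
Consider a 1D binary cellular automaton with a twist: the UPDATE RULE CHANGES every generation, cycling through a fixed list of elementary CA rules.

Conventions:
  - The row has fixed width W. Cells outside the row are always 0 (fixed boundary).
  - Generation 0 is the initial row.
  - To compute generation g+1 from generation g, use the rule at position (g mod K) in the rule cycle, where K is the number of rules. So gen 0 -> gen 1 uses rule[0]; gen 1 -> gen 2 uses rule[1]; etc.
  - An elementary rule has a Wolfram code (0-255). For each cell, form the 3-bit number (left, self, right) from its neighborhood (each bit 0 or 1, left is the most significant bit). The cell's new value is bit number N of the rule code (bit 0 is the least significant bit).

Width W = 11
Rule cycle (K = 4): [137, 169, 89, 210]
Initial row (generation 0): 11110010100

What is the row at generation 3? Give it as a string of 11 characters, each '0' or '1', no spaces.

Answer: 11101000111

Derivation:
Gen 0: 11110010100
Gen 1 (rule 137): 11100000001
Gen 2 (rule 169): 11001111100
Gen 3 (rule 89): 11101000111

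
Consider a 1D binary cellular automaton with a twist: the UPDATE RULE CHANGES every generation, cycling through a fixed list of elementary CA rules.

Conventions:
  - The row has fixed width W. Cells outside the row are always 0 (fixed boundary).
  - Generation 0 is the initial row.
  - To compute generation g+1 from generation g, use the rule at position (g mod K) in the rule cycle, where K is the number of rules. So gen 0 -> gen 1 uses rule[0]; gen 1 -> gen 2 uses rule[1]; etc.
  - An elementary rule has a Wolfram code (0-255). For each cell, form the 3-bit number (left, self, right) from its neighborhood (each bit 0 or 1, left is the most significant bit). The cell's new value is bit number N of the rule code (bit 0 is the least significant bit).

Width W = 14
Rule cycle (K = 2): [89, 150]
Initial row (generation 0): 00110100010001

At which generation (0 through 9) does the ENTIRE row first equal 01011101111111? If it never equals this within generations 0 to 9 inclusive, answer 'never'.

Answer: never

Derivation:
Gen 0: 00110100010001
Gen 1 (rule 89): 10110011001100
Gen 2 (rule 150): 10001100110010
Gen 3 (rule 89): 01101110111001
Gen 4 (rule 150): 10000100010111
Gen 5 (rule 89): 01110011000101
Gen 6 (rule 150): 10101100101101
Gen 7 (rule 89): 00001110001100
Gen 8 (rule 150): 00010101010010
Gen 9 (rule 89): 11000000001001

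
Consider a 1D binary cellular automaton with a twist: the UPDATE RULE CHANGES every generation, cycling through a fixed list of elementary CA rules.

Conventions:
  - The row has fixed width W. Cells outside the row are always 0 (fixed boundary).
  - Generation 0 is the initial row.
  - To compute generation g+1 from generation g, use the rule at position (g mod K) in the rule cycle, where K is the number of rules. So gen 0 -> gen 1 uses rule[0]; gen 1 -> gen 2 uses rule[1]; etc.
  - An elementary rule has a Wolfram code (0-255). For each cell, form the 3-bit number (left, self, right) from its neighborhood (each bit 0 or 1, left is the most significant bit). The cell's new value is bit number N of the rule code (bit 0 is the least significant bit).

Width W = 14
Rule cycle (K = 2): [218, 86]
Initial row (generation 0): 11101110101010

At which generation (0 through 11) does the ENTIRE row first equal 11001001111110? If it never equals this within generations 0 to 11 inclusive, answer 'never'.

Answer: 5

Derivation:
Gen 0: 11101110101010
Gen 1 (rule 218): 11101110000001
Gen 2 (rule 86): 00100011000011
Gen 3 (rule 218): 01010111100111
Gen 4 (rule 86): 11010000111001
Gen 5 (rule 218): 11001001111110
Gen 6 (rule 86): 01111110000011
Gen 7 (rule 218): 11111111000111
Gen 8 (rule 86): 00000001101001
Gen 9 (rule 218): 00000011100110
Gen 10 (rule 86): 00000100111011
Gen 11 (rule 218): 00001011111011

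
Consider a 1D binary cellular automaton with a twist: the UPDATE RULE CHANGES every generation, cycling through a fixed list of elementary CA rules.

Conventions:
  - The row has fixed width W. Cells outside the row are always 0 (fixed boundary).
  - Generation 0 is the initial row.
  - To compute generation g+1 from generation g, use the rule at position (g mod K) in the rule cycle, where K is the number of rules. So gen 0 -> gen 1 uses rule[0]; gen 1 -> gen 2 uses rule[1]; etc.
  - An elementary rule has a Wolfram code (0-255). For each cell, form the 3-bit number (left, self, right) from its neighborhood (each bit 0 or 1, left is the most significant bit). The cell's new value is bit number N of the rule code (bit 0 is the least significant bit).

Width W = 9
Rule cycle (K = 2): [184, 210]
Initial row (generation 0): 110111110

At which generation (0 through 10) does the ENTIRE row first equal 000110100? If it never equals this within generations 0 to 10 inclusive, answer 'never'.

Answer: 5

Derivation:
Gen 0: 110111110
Gen 1 (rule 184): 101111101
Gen 2 (rule 210): 000111100
Gen 3 (rule 184): 000111010
Gen 4 (rule 210): 001011001
Gen 5 (rule 184): 000110100
Gen 6 (rule 210): 001010010
Gen 7 (rule 184): 000101001
Gen 8 (rule 210): 001000110
Gen 9 (rule 184): 000100101
Gen 10 (rule 210): 001011000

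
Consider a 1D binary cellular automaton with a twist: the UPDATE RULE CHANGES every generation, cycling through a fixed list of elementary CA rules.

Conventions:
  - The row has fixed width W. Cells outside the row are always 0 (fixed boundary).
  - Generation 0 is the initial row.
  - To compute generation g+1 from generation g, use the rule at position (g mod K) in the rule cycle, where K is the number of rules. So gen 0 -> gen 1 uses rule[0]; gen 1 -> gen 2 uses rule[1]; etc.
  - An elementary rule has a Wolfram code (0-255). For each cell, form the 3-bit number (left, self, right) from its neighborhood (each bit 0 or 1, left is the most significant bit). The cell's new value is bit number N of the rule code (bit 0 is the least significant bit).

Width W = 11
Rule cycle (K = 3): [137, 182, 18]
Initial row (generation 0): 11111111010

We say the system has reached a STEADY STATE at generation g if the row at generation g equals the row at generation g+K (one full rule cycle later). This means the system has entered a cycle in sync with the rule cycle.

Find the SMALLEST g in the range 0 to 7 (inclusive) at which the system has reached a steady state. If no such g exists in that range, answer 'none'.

Answer: none

Derivation:
Gen 0: 11111111010
Gen 1 (rule 137): 11111110000
Gen 2 (rule 182): 01111101000
Gen 3 (rule 18): 10000000100
Gen 4 (rule 137): 00111110001
Gen 5 (rule 182): 01011101011
Gen 6 (rule 18): 10000000000
Gen 7 (rule 137): 00111111111
Gen 8 (rule 182): 01011111110
Gen 9 (rule 18): 10000000001
Gen 10 (rule 137): 00111111100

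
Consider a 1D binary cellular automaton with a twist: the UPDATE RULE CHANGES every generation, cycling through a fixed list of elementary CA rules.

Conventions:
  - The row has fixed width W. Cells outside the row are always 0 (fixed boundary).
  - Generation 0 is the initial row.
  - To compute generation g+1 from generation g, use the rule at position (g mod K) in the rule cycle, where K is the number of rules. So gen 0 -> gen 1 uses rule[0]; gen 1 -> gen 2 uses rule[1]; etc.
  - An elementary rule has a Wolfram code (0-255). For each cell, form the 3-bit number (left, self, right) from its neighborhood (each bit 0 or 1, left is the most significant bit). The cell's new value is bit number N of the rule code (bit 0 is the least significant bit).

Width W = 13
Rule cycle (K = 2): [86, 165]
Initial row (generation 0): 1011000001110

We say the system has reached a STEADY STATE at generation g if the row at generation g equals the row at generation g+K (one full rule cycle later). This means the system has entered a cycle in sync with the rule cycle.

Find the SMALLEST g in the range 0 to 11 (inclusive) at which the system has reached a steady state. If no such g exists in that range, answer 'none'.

Gen 0: 1011000001110
Gen 1 (rule 86): 1001100010011
Gen 2 (rule 165): 1000001010000
Gen 3 (rule 86): 1100011011000
Gen 4 (rule 165): 0001000100011
Gen 5 (rule 86): 0011101110101
Gen 6 (rule 165): 1001010101111
Gen 7 (rule 86): 1111010100001
Gen 8 (rule 165): 0110111101101
Gen 9 (rule 86): 1010000100101
Gen 10 (rule 165): 1110110100111
Gen 11 (rule 86): 0010010111001
Gen 12 (rule 165): 1010011010001
Gen 13 (rule 86): 1011101011011

Answer: none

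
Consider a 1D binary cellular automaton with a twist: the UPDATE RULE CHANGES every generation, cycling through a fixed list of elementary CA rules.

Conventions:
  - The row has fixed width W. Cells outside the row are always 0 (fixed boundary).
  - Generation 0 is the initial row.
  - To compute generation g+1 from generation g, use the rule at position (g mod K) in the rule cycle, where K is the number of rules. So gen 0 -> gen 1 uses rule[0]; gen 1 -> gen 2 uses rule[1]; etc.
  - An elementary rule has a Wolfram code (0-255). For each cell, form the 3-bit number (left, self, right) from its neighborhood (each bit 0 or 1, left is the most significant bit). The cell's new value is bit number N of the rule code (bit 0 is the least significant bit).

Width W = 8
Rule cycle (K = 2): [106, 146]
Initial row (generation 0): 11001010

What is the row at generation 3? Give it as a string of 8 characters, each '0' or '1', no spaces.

Gen 0: 11001010
Gen 1 (rule 106): 11010100
Gen 2 (rule 146): 00000010
Gen 3 (rule 106): 00000100

Answer: 00000100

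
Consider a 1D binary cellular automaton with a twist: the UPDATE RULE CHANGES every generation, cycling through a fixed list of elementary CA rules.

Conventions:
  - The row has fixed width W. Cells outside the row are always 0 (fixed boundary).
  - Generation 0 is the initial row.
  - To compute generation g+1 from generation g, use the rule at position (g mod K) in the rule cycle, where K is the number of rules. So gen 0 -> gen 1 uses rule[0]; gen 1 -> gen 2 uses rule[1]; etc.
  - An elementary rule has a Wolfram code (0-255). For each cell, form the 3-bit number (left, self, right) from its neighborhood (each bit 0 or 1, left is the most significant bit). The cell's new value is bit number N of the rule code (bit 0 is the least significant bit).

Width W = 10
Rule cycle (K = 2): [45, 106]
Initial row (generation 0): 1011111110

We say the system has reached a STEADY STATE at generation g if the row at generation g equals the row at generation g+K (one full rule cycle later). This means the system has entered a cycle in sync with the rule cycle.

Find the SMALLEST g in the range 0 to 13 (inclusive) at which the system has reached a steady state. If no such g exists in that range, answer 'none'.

Gen 0: 1011111110
Gen 1 (rule 45): 1110000000
Gen 2 (rule 106): 1010000000
Gen 3 (rule 45): 1110111111
Gen 4 (rule 106): 1011100001
Gen 5 (rule 45): 1110001101
Gen 6 (rule 106): 1010011110
Gen 7 (rule 45): 1110010000
Gen 8 (rule 106): 1010100000
Gen 9 (rule 45): 1111101111
Gen 10 (rule 106): 1000111001
Gen 11 (rule 45): 1010100001
Gen 12 (rule 106): 0101000010
Gen 13 (rule 45): 0111011010
Gen 14 (rule 106): 1101111100
Gen 15 (rule 45): 1011000001

Answer: none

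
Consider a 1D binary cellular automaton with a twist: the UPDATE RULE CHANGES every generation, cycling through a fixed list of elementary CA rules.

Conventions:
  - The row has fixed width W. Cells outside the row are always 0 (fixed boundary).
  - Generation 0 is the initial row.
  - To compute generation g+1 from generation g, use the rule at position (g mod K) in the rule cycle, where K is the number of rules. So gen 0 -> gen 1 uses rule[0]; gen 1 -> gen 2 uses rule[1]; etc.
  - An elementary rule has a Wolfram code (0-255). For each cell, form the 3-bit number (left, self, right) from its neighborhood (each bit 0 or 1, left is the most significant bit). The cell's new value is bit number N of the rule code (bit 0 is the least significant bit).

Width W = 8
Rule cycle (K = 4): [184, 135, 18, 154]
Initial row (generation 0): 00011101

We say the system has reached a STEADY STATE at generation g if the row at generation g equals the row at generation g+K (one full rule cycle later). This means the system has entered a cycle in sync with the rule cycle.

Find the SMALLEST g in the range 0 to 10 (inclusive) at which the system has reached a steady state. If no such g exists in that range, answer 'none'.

Answer: 7

Derivation:
Gen 0: 00011101
Gen 1 (rule 184): 00011010
Gen 2 (rule 135): 11100010
Gen 3 (rule 18): 00010101
Gen 4 (rule 154): 00100000
Gen 5 (rule 184): 00010000
Gen 6 (rule 135): 11110111
Gen 7 (rule 18): 00000000
Gen 8 (rule 154): 00000000
Gen 9 (rule 184): 00000000
Gen 10 (rule 135): 11111111
Gen 11 (rule 18): 00000000
Gen 12 (rule 154): 00000000
Gen 13 (rule 184): 00000000
Gen 14 (rule 135): 11111111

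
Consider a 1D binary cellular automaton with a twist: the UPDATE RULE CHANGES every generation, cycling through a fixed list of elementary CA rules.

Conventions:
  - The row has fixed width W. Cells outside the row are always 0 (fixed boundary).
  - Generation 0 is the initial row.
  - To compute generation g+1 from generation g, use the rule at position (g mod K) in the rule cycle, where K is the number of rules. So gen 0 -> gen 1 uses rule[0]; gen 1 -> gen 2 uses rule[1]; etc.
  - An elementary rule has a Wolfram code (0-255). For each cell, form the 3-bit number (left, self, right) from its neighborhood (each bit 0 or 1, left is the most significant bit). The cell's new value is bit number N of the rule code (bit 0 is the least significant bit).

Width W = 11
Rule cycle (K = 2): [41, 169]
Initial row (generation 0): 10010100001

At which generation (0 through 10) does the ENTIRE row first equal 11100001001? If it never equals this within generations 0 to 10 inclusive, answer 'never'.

Gen 0: 10010100001
Gen 1 (rule 41): 00001001100
Gen 2 (rule 169): 11100001001
Gen 3 (rule 41): 10001100000
Gen 4 (rule 169): 00101001111
Gen 5 (rule 41): 10010001000
Gen 6 (rule 169): 00000100011
Gen 7 (rule 41): 11110001010
Gen 8 (rule 169): 11100100100
Gen 9 (rule 41): 10000000001
Gen 10 (rule 169): 00111111100

Answer: 2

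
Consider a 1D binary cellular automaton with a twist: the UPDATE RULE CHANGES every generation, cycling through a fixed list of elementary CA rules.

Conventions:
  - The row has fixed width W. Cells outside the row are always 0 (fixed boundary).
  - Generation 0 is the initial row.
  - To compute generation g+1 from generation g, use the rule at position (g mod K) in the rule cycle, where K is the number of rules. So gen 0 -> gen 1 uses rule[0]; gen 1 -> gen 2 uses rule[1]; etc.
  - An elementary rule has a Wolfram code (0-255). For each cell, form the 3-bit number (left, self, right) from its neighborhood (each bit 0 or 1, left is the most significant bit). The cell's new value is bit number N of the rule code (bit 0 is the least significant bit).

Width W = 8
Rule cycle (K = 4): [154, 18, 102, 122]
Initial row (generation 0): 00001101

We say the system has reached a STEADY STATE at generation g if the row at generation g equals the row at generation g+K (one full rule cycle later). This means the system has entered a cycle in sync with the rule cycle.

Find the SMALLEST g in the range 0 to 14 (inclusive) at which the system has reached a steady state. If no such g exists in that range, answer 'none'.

Answer: 6

Derivation:
Gen 0: 00001101
Gen 1 (rule 154): 00011000
Gen 2 (rule 18): 00100100
Gen 3 (rule 102): 01101100
Gen 4 (rule 122): 11111110
Gen 5 (rule 154): 11111101
Gen 6 (rule 18): 00000000
Gen 7 (rule 102): 00000000
Gen 8 (rule 122): 00000000
Gen 9 (rule 154): 00000000
Gen 10 (rule 18): 00000000
Gen 11 (rule 102): 00000000
Gen 12 (rule 122): 00000000
Gen 13 (rule 154): 00000000
Gen 14 (rule 18): 00000000
Gen 15 (rule 102): 00000000
Gen 16 (rule 122): 00000000
Gen 17 (rule 154): 00000000
Gen 18 (rule 18): 00000000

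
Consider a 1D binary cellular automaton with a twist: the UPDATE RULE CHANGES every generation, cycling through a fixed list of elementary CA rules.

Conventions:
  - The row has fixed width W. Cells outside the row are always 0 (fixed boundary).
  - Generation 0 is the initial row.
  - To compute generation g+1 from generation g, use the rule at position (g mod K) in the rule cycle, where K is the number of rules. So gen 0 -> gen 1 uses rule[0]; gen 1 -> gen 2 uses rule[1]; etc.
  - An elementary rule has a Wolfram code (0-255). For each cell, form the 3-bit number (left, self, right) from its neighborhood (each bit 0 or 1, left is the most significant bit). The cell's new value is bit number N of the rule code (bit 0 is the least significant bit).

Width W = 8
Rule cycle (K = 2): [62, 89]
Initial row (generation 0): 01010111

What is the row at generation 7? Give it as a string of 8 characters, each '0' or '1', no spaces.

Answer: 11110000

Derivation:
Gen 0: 01010111
Gen 1 (rule 62): 11111100
Gen 2 (rule 89): 10000111
Gen 3 (rule 62): 11001100
Gen 4 (rule 89): 11101111
Gen 5 (rule 62): 10011000
Gen 6 (rule 89): 01011111
Gen 7 (rule 62): 11110000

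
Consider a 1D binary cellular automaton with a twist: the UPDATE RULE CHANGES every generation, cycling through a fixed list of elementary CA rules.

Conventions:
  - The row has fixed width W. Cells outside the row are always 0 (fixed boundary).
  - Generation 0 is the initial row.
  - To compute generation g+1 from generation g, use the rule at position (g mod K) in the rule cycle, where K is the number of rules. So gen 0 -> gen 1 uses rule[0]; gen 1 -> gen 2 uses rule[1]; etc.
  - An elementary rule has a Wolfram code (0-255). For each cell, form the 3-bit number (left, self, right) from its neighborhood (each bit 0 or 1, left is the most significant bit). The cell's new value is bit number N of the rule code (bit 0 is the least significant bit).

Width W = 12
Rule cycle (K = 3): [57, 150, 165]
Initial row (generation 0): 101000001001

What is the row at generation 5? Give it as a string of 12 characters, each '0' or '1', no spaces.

Gen 0: 101000001001
Gen 1 (rule 57): 010111100100
Gen 2 (rule 150): 110011011110
Gen 3 (rule 165): 000000101100
Gen 4 (rule 57): 111110011011
Gen 5 (rule 150): 011101100000

Answer: 011101100000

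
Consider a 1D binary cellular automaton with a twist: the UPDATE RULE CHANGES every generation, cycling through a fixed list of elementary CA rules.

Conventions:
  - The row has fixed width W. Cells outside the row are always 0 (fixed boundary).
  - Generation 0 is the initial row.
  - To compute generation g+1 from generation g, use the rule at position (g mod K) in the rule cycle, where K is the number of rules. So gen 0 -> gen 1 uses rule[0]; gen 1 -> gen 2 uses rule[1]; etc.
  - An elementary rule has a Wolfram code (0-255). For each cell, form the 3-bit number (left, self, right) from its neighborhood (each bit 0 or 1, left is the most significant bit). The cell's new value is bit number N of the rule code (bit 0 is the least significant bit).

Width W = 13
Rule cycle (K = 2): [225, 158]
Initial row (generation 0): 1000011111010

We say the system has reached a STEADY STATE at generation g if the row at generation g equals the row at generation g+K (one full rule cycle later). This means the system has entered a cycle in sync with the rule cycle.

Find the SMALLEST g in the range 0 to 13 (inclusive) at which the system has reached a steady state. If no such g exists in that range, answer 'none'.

Answer: none

Derivation:
Gen 0: 1000011111010
Gen 1 (rule 225): 0011001111100
Gen 2 (rule 158): 0110111111010
Gen 3 (rule 225): 0011011111100
Gen 4 (rule 158): 0110011111010
Gen 5 (rule 225): 0010001111100
Gen 6 (rule 158): 0111011111010
Gen 7 (rule 225): 0011101111100
Gen 8 (rule 158): 0111001111010
Gen 9 (rule 225): 0011000111100
Gen 10 (rule 158): 0110101111010
Gen 11 (rule 225): 0011010111100
Gen 12 (rule 158): 0110010111010
Gen 13 (rule 225): 0010001011100
Gen 14 (rule 158): 0111011011010
Gen 15 (rule 225): 0011101101100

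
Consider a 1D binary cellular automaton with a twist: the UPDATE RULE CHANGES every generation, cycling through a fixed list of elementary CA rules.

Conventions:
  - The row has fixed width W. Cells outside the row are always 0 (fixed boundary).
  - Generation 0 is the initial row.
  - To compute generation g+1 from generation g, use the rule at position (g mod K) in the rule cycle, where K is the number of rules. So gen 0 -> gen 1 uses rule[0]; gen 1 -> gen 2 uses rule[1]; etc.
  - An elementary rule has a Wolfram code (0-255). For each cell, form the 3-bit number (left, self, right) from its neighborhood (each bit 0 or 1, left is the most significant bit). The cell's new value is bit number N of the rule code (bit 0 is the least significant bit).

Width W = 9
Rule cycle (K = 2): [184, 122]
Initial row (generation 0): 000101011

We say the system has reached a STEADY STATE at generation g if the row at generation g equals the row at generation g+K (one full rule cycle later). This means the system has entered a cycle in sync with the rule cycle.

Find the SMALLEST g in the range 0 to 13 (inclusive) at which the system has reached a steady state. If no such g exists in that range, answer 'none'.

Gen 0: 000101011
Gen 1 (rule 184): 000010110
Gen 2 (rule 122): 000101111
Gen 3 (rule 184): 000011110
Gen 4 (rule 122): 000110011
Gen 5 (rule 184): 000101010
Gen 6 (rule 122): 001010101
Gen 7 (rule 184): 000101010
Gen 8 (rule 122): 001010101
Gen 9 (rule 184): 000101010
Gen 10 (rule 122): 001010101
Gen 11 (rule 184): 000101010
Gen 12 (rule 122): 001010101
Gen 13 (rule 184): 000101010
Gen 14 (rule 122): 001010101
Gen 15 (rule 184): 000101010

Answer: 5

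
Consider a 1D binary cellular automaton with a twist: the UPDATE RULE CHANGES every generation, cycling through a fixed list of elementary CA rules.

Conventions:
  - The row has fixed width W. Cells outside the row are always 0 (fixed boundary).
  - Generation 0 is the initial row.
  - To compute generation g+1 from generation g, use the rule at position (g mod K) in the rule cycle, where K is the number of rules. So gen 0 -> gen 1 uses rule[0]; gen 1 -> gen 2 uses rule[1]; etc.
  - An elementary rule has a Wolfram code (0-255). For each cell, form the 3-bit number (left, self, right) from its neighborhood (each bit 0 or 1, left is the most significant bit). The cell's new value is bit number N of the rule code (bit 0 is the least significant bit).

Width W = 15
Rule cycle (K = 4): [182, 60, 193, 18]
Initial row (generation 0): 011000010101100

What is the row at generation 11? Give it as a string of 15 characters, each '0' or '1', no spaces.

Answer: 111000000111111

Derivation:
Gen 0: 011000010101100
Gen 1 (rule 182): 100100111110010
Gen 2 (rule 60): 110110100001011
Gen 3 (rule 193): 010010001100001
Gen 4 (rule 18): 101101010010010
Gen 5 (rule 182): 110011111111111
Gen 6 (rule 60): 101010000000000
Gen 7 (rule 193): 000000111111111
Gen 8 (rule 18): 000001000000000
Gen 9 (rule 182): 000011100000000
Gen 10 (rule 60): 000010010000000
Gen 11 (rule 193): 111000000111111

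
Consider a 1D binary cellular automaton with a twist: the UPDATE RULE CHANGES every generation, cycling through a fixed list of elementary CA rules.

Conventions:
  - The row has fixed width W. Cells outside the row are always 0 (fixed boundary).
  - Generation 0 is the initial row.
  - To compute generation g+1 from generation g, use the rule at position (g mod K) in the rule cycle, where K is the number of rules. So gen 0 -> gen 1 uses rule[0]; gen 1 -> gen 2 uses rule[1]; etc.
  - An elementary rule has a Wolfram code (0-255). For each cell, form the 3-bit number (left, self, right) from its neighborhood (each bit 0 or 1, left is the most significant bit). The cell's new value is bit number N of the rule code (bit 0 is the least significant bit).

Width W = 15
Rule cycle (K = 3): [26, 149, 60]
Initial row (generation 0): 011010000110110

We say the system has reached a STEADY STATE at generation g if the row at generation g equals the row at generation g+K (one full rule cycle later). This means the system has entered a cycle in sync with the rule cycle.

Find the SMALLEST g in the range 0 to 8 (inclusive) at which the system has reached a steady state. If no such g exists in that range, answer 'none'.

Gen 0: 011010000110110
Gen 1 (rule 26): 110001001100101
Gen 2 (rule 149): 001101100010101
Gen 3 (rule 60): 001011010011111
Gen 4 (rule 26): 010010001110000
Gen 5 (rule 149): 011011100101111
Gen 6 (rule 60): 010110010111000
Gen 7 (rule 26): 100101100100100
Gen 8 (rule 149): 110100010110111
Gen 9 (rule 60): 101110011101100
Gen 10 (rule 26): 001001110001010
Gen 11 (rule 149): 101100101101011

Answer: none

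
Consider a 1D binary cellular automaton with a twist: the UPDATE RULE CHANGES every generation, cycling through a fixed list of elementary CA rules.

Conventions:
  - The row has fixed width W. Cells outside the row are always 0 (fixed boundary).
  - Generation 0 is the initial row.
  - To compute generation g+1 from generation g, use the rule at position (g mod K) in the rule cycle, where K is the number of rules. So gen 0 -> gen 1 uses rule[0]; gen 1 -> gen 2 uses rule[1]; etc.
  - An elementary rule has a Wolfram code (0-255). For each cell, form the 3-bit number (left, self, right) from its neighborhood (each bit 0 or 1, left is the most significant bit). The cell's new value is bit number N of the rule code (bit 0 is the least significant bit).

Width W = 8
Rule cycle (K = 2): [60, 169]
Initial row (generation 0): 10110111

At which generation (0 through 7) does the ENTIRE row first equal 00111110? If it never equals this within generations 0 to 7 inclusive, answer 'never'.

Answer: 6

Derivation:
Gen 0: 10110111
Gen 1 (rule 60): 11101100
Gen 2 (rule 169): 11011001
Gen 3 (rule 60): 10110101
Gen 4 (rule 169): 01101010
Gen 5 (rule 60): 01011111
Gen 6 (rule 169): 00111110
Gen 7 (rule 60): 00100001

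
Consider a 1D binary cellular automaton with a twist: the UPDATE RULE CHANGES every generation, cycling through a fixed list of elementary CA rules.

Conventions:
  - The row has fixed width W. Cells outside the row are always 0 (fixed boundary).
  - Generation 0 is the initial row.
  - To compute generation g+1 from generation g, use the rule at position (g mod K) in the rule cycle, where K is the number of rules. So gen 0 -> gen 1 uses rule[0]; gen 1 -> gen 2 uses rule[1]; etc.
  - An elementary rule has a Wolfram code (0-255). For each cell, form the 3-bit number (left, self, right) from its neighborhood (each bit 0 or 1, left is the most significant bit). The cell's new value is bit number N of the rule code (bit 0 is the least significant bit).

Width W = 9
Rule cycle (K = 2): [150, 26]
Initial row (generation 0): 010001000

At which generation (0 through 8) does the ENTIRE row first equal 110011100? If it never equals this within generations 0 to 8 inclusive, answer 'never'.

Answer: 7

Derivation:
Gen 0: 010001000
Gen 1 (rule 150): 111011100
Gen 2 (rule 26): 100010010
Gen 3 (rule 150): 110111111
Gen 4 (rule 26): 100100000
Gen 5 (rule 150): 111110000
Gen 6 (rule 26): 100001000
Gen 7 (rule 150): 110011100
Gen 8 (rule 26): 101110010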